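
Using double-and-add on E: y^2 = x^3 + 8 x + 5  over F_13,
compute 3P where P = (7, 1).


k = 3 = 11_2 (binary, LSB first: 11)
Double-and-add from P = (7, 1):
  bit 0 = 1: acc = O + (7, 1) = (7, 1)
  bit 1 = 1: acc = (7, 1) + (9, 0) = (7, 12)

3P = (7, 12)


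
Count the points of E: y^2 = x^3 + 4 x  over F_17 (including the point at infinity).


For each x in F_17, count y with y^2 = x^3 + 4 x + 0 mod 17:
  x = 0: RHS = 0, y in [0]  -> 1 point(s)
  x = 2: RHS = 16, y in [4, 13]  -> 2 point(s)
  x = 5: RHS = 9, y in [3, 14]  -> 2 point(s)
  x = 6: RHS = 2, y in [6, 11]  -> 2 point(s)
  x = 8: RHS = 0, y in [0]  -> 1 point(s)
  x = 9: RHS = 0, y in [0]  -> 1 point(s)
  x = 11: RHS = 15, y in [7, 10]  -> 2 point(s)
  x = 12: RHS = 8, y in [5, 12]  -> 2 point(s)
  x = 15: RHS = 1, y in [1, 16]  -> 2 point(s)
Affine points: 15. Add the point at infinity: total = 16.

#E(F_17) = 16


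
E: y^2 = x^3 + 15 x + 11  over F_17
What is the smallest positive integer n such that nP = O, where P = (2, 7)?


Compute successive multiples of P until we hit O:
  1P = (2, 7)
  2P = (9, 5)
  3P = (4, 13)
  4P = (3, 7)
  5P = (12, 10)
  6P = (7, 0)
  7P = (12, 7)
  8P = (3, 10)
  ... (continuing to 12P)
  12P = O

ord(P) = 12


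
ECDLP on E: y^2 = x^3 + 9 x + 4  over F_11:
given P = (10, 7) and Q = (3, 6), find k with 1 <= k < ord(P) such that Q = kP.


Enumerate multiples of P until we hit Q = (3, 6):
  1P = (10, 7)
  2P = (7, 5)
  3P = (3, 5)
  4P = (1, 5)
  5P = (1, 6)
  6P = (3, 6)
Match found at i = 6.

k = 6


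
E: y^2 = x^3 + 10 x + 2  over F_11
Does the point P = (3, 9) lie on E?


Check whether y^2 = x^3 + 10 x + 2 (mod 11) for (x, y) = (3, 9).
LHS: y^2 = 9^2 mod 11 = 4
RHS: x^3 + 10 x + 2 = 3^3 + 10*3 + 2 mod 11 = 4
LHS = RHS

Yes, on the curve


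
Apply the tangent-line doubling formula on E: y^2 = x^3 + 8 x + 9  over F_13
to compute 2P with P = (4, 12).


Doubling: s = (3 x1^2 + a) / (2 y1)
s = (3*4^2 + 8) / (2*12) mod 13 = 11
x3 = s^2 - 2 x1 mod 13 = 11^2 - 2*4 = 9
y3 = s (x1 - x3) - y1 mod 13 = 11 * (4 - 9) - 12 = 11

2P = (9, 11)


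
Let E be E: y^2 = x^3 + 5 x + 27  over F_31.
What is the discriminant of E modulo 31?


4 a^3 + 27 b^2 = 4*5^3 + 27*27^2 = 500 + 19683 = 20183
Delta = -16 * (20183) = -322928
Delta mod 31 = 30

Delta = 30 (mod 31)


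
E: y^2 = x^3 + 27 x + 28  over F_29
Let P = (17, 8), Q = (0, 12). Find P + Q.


P != Q, so use the chord formula.
s = (y2 - y1) / (x2 - x1) = (4) / (12) mod 29 = 10
x3 = s^2 - x1 - x2 mod 29 = 10^2 - 17 - 0 = 25
y3 = s (x1 - x3) - y1 mod 29 = 10 * (17 - 25) - 8 = 28

P + Q = (25, 28)


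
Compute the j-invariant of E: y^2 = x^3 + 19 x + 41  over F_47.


Delta = -16(4 a^3 + 27 b^2) mod 47 = 9
-1728 * (4 a)^3 = -1728 * (4*19)^3 mod 47 = 3
j = 3 * 9^(-1) mod 47 = 16

j = 16 (mod 47)


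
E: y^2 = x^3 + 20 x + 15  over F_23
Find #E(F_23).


For each x in F_23, count y with y^2 = x^3 + 20 x + 15 mod 23:
  x = 1: RHS = 13, y in [6, 17]  -> 2 point(s)
  x = 6: RHS = 6, y in [11, 12]  -> 2 point(s)
  x = 9: RHS = 4, y in [2, 21]  -> 2 point(s)
  x = 11: RHS = 2, y in [5, 18]  -> 2 point(s)
  x = 14: RHS = 3, y in [7, 16]  -> 2 point(s)
  x = 17: RHS = 1, y in [1, 22]  -> 2 point(s)
  x = 19: RHS = 9, y in [3, 20]  -> 2 point(s)
  x = 21: RHS = 13, y in [6, 17]  -> 2 point(s)
Affine points: 16. Add the point at infinity: total = 17.

#E(F_23) = 17


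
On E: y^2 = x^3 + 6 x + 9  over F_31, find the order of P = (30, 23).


Compute successive multiples of P until we hit O:
  1P = (30, 23)
  2P = (16, 4)
  3P = (18, 11)
  4P = (15, 23)
  5P = (17, 8)
  6P = (20, 10)
  7P = (14, 4)
  8P = (5, 28)
  ... (continuing to 37P)
  37P = O

ord(P) = 37


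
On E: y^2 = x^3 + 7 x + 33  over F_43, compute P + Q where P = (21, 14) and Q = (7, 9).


P != Q, so use the chord formula.
s = (y2 - y1) / (x2 - x1) = (38) / (29) mod 43 = 28
x3 = s^2 - x1 - x2 mod 43 = 28^2 - 21 - 7 = 25
y3 = s (x1 - x3) - y1 mod 43 = 28 * (21 - 25) - 14 = 3

P + Q = (25, 3)


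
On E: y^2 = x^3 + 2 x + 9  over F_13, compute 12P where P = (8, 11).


k = 12 = 1100_2 (binary, LSB first: 0011)
Double-and-add from P = (8, 11):
  bit 0 = 0: acc unchanged = O
  bit 1 = 0: acc unchanged = O
  bit 2 = 1: acc = O + (4, 9) = (4, 9)
  bit 3 = 1: acc = (4, 9) + (1, 8) = (11, 6)

12P = (11, 6)


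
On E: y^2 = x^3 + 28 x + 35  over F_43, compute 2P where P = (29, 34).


Doubling: s = (3 x1^2 + a) / (2 y1)
s = (3*29^2 + 28) / (2*34) mod 43 = 4
x3 = s^2 - 2 x1 mod 43 = 4^2 - 2*29 = 1
y3 = s (x1 - x3) - y1 mod 43 = 4 * (29 - 1) - 34 = 35

2P = (1, 35)


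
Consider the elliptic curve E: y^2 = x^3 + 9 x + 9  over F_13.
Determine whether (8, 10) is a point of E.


Check whether y^2 = x^3 + 9 x + 9 (mod 13) for (x, y) = (8, 10).
LHS: y^2 = 10^2 mod 13 = 9
RHS: x^3 + 9 x + 9 = 8^3 + 9*8 + 9 mod 13 = 8
LHS != RHS

No, not on the curve


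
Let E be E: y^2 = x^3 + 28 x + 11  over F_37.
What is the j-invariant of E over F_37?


Delta = -16(4 a^3 + 27 b^2) mod 37 = 8
-1728 * (4 a)^3 = -1728 * (4*28)^3 mod 37 = 11
j = 11 * 8^(-1) mod 37 = 6

j = 6 (mod 37)


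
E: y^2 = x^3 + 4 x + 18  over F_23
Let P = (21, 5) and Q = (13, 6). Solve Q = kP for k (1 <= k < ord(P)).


Enumerate multiples of P until we hit Q = (13, 6):
  1P = (21, 5)
  2P = (13, 17)
  3P = (20, 5)
  4P = (5, 18)
  5P = (15, 16)
  6P = (14, 9)
  7P = (1, 0)
  8P = (14, 14)
  9P = (15, 7)
  10P = (5, 5)
  11P = (20, 18)
  12P = (13, 6)
Match found at i = 12.

k = 12


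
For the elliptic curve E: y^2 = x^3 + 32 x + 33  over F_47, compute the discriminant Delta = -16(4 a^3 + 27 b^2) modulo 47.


4 a^3 + 27 b^2 = 4*32^3 + 27*33^2 = 131072 + 29403 = 160475
Delta = -16 * (160475) = -2567600
Delta mod 47 = 10

Delta = 10 (mod 47)


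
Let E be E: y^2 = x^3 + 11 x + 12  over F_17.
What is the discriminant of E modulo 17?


4 a^3 + 27 b^2 = 4*11^3 + 27*12^2 = 5324 + 3888 = 9212
Delta = -16 * (9212) = -147392
Delta mod 17 = 15

Delta = 15 (mod 17)


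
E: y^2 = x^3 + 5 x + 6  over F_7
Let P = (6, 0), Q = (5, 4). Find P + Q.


P != Q, so use the chord formula.
s = (y2 - y1) / (x2 - x1) = (4) / (6) mod 7 = 3
x3 = s^2 - x1 - x2 mod 7 = 3^2 - 6 - 5 = 5
y3 = s (x1 - x3) - y1 mod 7 = 3 * (6 - 5) - 0 = 3

P + Q = (5, 3)


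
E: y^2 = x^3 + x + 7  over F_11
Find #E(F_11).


For each x in F_11, count y with y^2 = x^3 + 1 x + 7 mod 11:
  x = 1: RHS = 9, y in [3, 8]  -> 2 point(s)
  x = 3: RHS = 4, y in [2, 9]  -> 2 point(s)
  x = 4: RHS = 9, y in [3, 8]  -> 2 point(s)
  x = 5: RHS = 5, y in [4, 7]  -> 2 point(s)
  x = 6: RHS = 9, y in [3, 8]  -> 2 point(s)
  x = 7: RHS = 5, y in [4, 7]  -> 2 point(s)
  x = 10: RHS = 5, y in [4, 7]  -> 2 point(s)
Affine points: 14. Add the point at infinity: total = 15.

#E(F_11) = 15


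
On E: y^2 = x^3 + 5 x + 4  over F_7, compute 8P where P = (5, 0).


k = 8 = 1000_2 (binary, LSB first: 0001)
Double-and-add from P = (5, 0):
  bit 0 = 0: acc unchanged = O
  bit 1 = 0: acc unchanged = O
  bit 2 = 0: acc unchanged = O
  bit 3 = 1: acc = O + O = O

8P = O


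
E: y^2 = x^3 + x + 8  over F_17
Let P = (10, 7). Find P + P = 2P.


Doubling: s = (3 x1^2 + a) / (2 y1)
s = (3*10^2 + 1) / (2*7) mod 17 = 13
x3 = s^2 - 2 x1 mod 17 = 13^2 - 2*10 = 13
y3 = s (x1 - x3) - y1 mod 17 = 13 * (10 - 13) - 7 = 5

2P = (13, 5)


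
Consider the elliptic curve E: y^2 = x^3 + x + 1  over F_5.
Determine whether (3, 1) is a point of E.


Check whether y^2 = x^3 + 1 x + 1 (mod 5) for (x, y) = (3, 1).
LHS: y^2 = 1^2 mod 5 = 1
RHS: x^3 + 1 x + 1 = 3^3 + 1*3 + 1 mod 5 = 1
LHS = RHS

Yes, on the curve


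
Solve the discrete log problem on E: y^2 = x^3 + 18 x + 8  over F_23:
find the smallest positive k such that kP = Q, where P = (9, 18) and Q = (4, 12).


Enumerate multiples of P until we hit Q = (4, 12):
  1P = (9, 18)
  2P = (13, 22)
  3P = (2, 12)
  4P = (1, 2)
  5P = (17, 12)
  6P = (22, 9)
  7P = (5, 4)
  8P = (4, 11)
  9P = (0, 13)
  10P = (18, 0)
  11P = (0, 10)
  12P = (4, 12)
Match found at i = 12.

k = 12


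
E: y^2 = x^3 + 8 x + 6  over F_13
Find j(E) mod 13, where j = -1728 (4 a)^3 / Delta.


Delta = -16(4 a^3 + 27 b^2) mod 13 = 1
-1728 * (4 a)^3 = -1728 * (4*8)^3 mod 13 = 8
j = 8 * 1^(-1) mod 13 = 8

j = 8 (mod 13)


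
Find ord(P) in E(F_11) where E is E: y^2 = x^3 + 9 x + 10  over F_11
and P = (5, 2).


Compute successive multiples of P until we hit O:
  1P = (5, 2)
  2P = (2, 6)
  3P = (7, 8)
  4P = (8, 0)
  5P = (7, 3)
  6P = (2, 5)
  7P = (5, 9)
  8P = O

ord(P) = 8


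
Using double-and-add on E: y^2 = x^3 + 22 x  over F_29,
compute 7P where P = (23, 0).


k = 7 = 111_2 (binary, LSB first: 111)
Double-and-add from P = (23, 0):
  bit 0 = 1: acc = O + (23, 0) = (23, 0)
  bit 1 = 1: acc = (23, 0) + O = (23, 0)
  bit 2 = 1: acc = (23, 0) + O = (23, 0)

7P = (23, 0)


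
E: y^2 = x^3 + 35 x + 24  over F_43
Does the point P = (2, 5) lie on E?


Check whether y^2 = x^3 + 35 x + 24 (mod 43) for (x, y) = (2, 5).
LHS: y^2 = 5^2 mod 43 = 25
RHS: x^3 + 35 x + 24 = 2^3 + 35*2 + 24 mod 43 = 16
LHS != RHS

No, not on the curve


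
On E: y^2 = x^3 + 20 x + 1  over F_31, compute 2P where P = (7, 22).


Doubling: s = (3 x1^2 + a) / (2 y1)
s = (3*7^2 + 20) / (2*22) mod 31 = 20
x3 = s^2 - 2 x1 mod 31 = 20^2 - 2*7 = 14
y3 = s (x1 - x3) - y1 mod 31 = 20 * (7 - 14) - 22 = 24

2P = (14, 24)


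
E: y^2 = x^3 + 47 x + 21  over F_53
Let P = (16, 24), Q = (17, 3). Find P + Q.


P != Q, so use the chord formula.
s = (y2 - y1) / (x2 - x1) = (32) / (1) mod 53 = 32
x3 = s^2 - x1 - x2 mod 53 = 32^2 - 16 - 17 = 37
y3 = s (x1 - x3) - y1 mod 53 = 32 * (16 - 37) - 24 = 46

P + Q = (37, 46)


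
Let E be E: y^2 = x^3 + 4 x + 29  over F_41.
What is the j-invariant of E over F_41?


Delta = -16(4 a^3 + 27 b^2) mod 41 = 34
-1728 * (4 a)^3 = -1728 * (4*4)^3 mod 41 = 24
j = 24 * 34^(-1) mod 41 = 20

j = 20 (mod 41)


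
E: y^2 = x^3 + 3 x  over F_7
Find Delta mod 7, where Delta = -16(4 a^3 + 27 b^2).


4 a^3 + 27 b^2 = 4*3^3 + 27*0^2 = 108 + 0 = 108
Delta = -16 * (108) = -1728
Delta mod 7 = 1

Delta = 1 (mod 7)


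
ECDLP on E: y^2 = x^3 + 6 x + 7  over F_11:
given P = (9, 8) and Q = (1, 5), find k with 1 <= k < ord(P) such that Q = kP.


Enumerate multiples of P until we hit Q = (1, 5):
  1P = (9, 8)
  2P = (2, 4)
  3P = (1, 6)
  4P = (10, 0)
  5P = (1, 5)
Match found at i = 5.

k = 5


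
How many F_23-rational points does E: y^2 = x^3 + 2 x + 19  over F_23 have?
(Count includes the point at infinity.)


For each x in F_23, count y with y^2 = x^3 + 2 x + 19 mod 23:
  x = 2: RHS = 8, y in [10, 13]  -> 2 point(s)
  x = 3: RHS = 6, y in [11, 12]  -> 2 point(s)
  x = 5: RHS = 16, y in [4, 19]  -> 2 point(s)
  x = 7: RHS = 8, y in [10, 13]  -> 2 point(s)
  x = 8: RHS = 18, y in [8, 15]  -> 2 point(s)
  x = 10: RHS = 4, y in [2, 21]  -> 2 point(s)
  x = 12: RHS = 0, y in [0]  -> 1 point(s)
  x = 14: RHS = 8, y in [10, 13]  -> 2 point(s)
  x = 19: RHS = 16, y in [4, 19]  -> 2 point(s)
  x = 20: RHS = 9, y in [3, 20]  -> 2 point(s)
  x = 22: RHS = 16, y in [4, 19]  -> 2 point(s)
Affine points: 21. Add the point at infinity: total = 22.

#E(F_23) = 22


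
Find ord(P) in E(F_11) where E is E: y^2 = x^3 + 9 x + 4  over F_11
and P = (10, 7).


Compute successive multiples of P until we hit O:
  1P = (10, 7)
  2P = (7, 5)
  3P = (3, 5)
  4P = (1, 5)
  5P = (1, 6)
  6P = (3, 6)
  7P = (7, 6)
  8P = (10, 4)
  ... (continuing to 9P)
  9P = O

ord(P) = 9


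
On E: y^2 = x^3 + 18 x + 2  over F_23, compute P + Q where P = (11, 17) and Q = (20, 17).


P != Q, so use the chord formula.
s = (y2 - y1) / (x2 - x1) = (0) / (9) mod 23 = 0
x3 = s^2 - x1 - x2 mod 23 = 0^2 - 11 - 20 = 15
y3 = s (x1 - x3) - y1 mod 23 = 0 * (11 - 15) - 17 = 6

P + Q = (15, 6)


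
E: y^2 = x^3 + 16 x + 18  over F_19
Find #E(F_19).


For each x in F_19, count y with y^2 = x^3 + 16 x + 18 mod 19:
  x = 1: RHS = 16, y in [4, 15]  -> 2 point(s)
  x = 2: RHS = 1, y in [1, 18]  -> 2 point(s)
  x = 3: RHS = 17, y in [6, 13]  -> 2 point(s)
  x = 6: RHS = 7, y in [8, 11]  -> 2 point(s)
  x = 7: RHS = 17, y in [6, 13]  -> 2 point(s)
  x = 9: RHS = 17, y in [6, 13]  -> 2 point(s)
  x = 10: RHS = 0, y in [0]  -> 1 point(s)
  x = 11: RHS = 5, y in [9, 10]  -> 2 point(s)
  x = 12: RHS = 0, y in [0]  -> 1 point(s)
  x = 15: RHS = 4, y in [2, 17]  -> 2 point(s)
  x = 16: RHS = 0, y in [0]  -> 1 point(s)
  x = 17: RHS = 16, y in [4, 15]  -> 2 point(s)
  x = 18: RHS = 1, y in [1, 18]  -> 2 point(s)
Affine points: 23. Add the point at infinity: total = 24.

#E(F_19) = 24


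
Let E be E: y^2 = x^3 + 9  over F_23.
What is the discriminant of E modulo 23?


4 a^3 + 27 b^2 = 4*0^3 + 27*9^2 = 0 + 2187 = 2187
Delta = -16 * (2187) = -34992
Delta mod 23 = 14

Delta = 14 (mod 23)


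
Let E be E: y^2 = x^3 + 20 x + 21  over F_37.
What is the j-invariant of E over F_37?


Delta = -16(4 a^3 + 27 b^2) mod 37 = 7
-1728 * (4 a)^3 = -1728 * (4*20)^3 mod 37 = 8
j = 8 * 7^(-1) mod 37 = 17

j = 17 (mod 37)


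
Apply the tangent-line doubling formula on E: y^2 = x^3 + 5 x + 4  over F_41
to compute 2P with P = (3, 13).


Doubling: s = (3 x1^2 + a) / (2 y1)
s = (3*3^2 + 5) / (2*13) mod 41 = 17
x3 = s^2 - 2 x1 mod 41 = 17^2 - 2*3 = 37
y3 = s (x1 - x3) - y1 mod 41 = 17 * (3 - 37) - 13 = 24

2P = (37, 24)


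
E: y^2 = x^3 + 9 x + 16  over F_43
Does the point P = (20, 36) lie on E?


Check whether y^2 = x^3 + 9 x + 16 (mod 43) for (x, y) = (20, 36).
LHS: y^2 = 36^2 mod 43 = 6
RHS: x^3 + 9 x + 16 = 20^3 + 9*20 + 16 mod 43 = 26
LHS != RHS

No, not on the curve


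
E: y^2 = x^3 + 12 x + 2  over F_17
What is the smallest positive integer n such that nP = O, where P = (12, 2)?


Compute successive multiples of P until we hit O:
  1P = (12, 2)
  2P = (6, 1)
  3P = (8, 10)
  4P = (1, 10)
  5P = (2, 0)
  6P = (1, 7)
  7P = (8, 7)
  8P = (6, 16)
  ... (continuing to 10P)
  10P = O

ord(P) = 10


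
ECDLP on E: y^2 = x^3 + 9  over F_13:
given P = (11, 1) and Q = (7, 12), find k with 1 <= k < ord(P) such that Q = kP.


Enumerate multiples of P until we hit Q = (7, 12):
  1P = (11, 1)
  2P = (1, 7)
  3P = (5, 11)
  4P = (7, 1)
  5P = (8, 12)
  6P = (6, 11)
  7P = (0, 3)
  8P = (3, 7)
  9P = (2, 2)
  10P = (9, 6)
  11P = (9, 7)
  12P = (2, 11)
  13P = (3, 6)
  14P = (0, 10)
  15P = (6, 2)
  16P = (8, 1)
  17P = (7, 12)
Match found at i = 17.

k = 17


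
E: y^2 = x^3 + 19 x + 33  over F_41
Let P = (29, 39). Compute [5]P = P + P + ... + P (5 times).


k = 5 = 101_2 (binary, LSB first: 101)
Double-and-add from P = (29, 39):
  bit 0 = 1: acc = O + (29, 39) = (29, 39)
  bit 1 = 0: acc unchanged = (29, 39)
  bit 2 = 1: acc = (29, 39) + (9, 20) = (12, 12)

5P = (12, 12)


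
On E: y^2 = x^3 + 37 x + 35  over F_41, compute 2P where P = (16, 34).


Doubling: s = (3 x1^2 + a) / (2 y1)
s = (3*16^2 + 37) / (2*34) mod 41 = 4
x3 = s^2 - 2 x1 mod 41 = 4^2 - 2*16 = 25
y3 = s (x1 - x3) - y1 mod 41 = 4 * (16 - 25) - 34 = 12

2P = (25, 12)


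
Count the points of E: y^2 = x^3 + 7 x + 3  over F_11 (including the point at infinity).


For each x in F_11, count y with y^2 = x^3 + 7 x + 3 mod 11:
  x = 0: RHS = 3, y in [5, 6]  -> 2 point(s)
  x = 1: RHS = 0, y in [0]  -> 1 point(s)
  x = 2: RHS = 3, y in [5, 6]  -> 2 point(s)
  x = 5: RHS = 9, y in [3, 8]  -> 2 point(s)
  x = 9: RHS = 3, y in [5, 6]  -> 2 point(s)
Affine points: 9. Add the point at infinity: total = 10.

#E(F_11) = 10


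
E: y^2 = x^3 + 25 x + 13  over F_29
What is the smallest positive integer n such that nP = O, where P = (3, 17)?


Compute successive multiples of P until we hit O:
  1P = (3, 17)
  2P = (14, 2)
  3P = (28, 25)
  4P = (2, 10)
  5P = (15, 15)
  6P = (7, 3)
  7P = (24, 13)
  8P = (24, 16)
  ... (continuing to 15P)
  15P = O

ord(P) = 15


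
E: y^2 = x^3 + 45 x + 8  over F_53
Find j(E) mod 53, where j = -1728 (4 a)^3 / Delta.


Delta = -16(4 a^3 + 27 b^2) mod 53 = 32
-1728 * (4 a)^3 = -1728 * (4*45)^3 mod 53 = 24
j = 24 * 32^(-1) mod 53 = 14

j = 14 (mod 53)


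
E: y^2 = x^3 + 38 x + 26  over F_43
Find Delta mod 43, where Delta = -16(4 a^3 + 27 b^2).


4 a^3 + 27 b^2 = 4*38^3 + 27*26^2 = 219488 + 18252 = 237740
Delta = -16 * (237740) = -3803840
Delta mod 43 = 26

Delta = 26 (mod 43)


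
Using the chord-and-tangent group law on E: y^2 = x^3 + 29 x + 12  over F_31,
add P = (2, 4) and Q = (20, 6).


P != Q, so use the chord formula.
s = (y2 - y1) / (x2 - x1) = (2) / (18) mod 31 = 7
x3 = s^2 - x1 - x2 mod 31 = 7^2 - 2 - 20 = 27
y3 = s (x1 - x3) - y1 mod 31 = 7 * (2 - 27) - 4 = 7

P + Q = (27, 7)


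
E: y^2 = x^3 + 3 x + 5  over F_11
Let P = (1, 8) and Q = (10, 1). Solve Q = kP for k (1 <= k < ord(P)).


Enumerate multiples of P until we hit Q = (10, 1):
  1P = (1, 8)
  2P = (10, 1)
Match found at i = 2.

k = 2


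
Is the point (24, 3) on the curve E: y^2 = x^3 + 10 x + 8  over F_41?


Check whether y^2 = x^3 + 10 x + 8 (mod 41) for (x, y) = (24, 3).
LHS: y^2 = 3^2 mod 41 = 9
RHS: x^3 + 10 x + 8 = 24^3 + 10*24 + 8 mod 41 = 9
LHS = RHS

Yes, on the curve


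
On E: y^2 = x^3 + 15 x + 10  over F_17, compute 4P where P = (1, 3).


k = 4 = 100_2 (binary, LSB first: 001)
Double-and-add from P = (1, 3):
  bit 0 = 0: acc unchanged = O
  bit 1 = 0: acc unchanged = O
  bit 2 = 1: acc = O + (4, 7) = (4, 7)

4P = (4, 7)


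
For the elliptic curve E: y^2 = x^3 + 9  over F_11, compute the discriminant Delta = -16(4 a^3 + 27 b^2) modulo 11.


4 a^3 + 27 b^2 = 4*0^3 + 27*9^2 = 0 + 2187 = 2187
Delta = -16 * (2187) = -34992
Delta mod 11 = 10

Delta = 10 (mod 11)


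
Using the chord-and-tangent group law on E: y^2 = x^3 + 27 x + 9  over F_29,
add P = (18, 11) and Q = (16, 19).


P != Q, so use the chord formula.
s = (y2 - y1) / (x2 - x1) = (8) / (27) mod 29 = 25
x3 = s^2 - x1 - x2 mod 29 = 25^2 - 18 - 16 = 11
y3 = s (x1 - x3) - y1 mod 29 = 25 * (18 - 11) - 11 = 19

P + Q = (11, 19)


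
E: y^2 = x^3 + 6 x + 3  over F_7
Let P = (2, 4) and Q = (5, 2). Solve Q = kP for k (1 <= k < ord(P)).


Enumerate multiples of P until we hit Q = (5, 2):
  1P = (2, 4)
  2P = (5, 5)
  3P = (4, 0)
  4P = (5, 2)
Match found at i = 4.

k = 4


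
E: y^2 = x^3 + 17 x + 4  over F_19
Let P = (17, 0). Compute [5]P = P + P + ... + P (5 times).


k = 5 = 101_2 (binary, LSB first: 101)
Double-and-add from P = (17, 0):
  bit 0 = 1: acc = O + (17, 0) = (17, 0)
  bit 1 = 0: acc unchanged = (17, 0)
  bit 2 = 1: acc = (17, 0) + O = (17, 0)

5P = (17, 0)


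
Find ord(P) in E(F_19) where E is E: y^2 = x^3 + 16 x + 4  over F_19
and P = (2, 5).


Compute successive multiples of P until we hit O:
  1P = (2, 5)
  2P = (16, 9)
  3P = (10, 9)
  4P = (12, 9)
  5P = (12, 10)
  6P = (10, 10)
  7P = (16, 10)
  8P = (2, 14)
  ... (continuing to 9P)
  9P = O

ord(P) = 9


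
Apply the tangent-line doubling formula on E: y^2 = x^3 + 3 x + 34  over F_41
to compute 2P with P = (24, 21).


Doubling: s = (3 x1^2 + a) / (2 y1)
s = (3*24^2 + 3) / (2*21) mod 41 = 9
x3 = s^2 - 2 x1 mod 41 = 9^2 - 2*24 = 33
y3 = s (x1 - x3) - y1 mod 41 = 9 * (24 - 33) - 21 = 21

2P = (33, 21)


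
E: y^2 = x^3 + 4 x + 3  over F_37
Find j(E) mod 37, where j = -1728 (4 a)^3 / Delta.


Delta = -16(4 a^3 + 27 b^2) mod 37 = 8
-1728 * (4 a)^3 = -1728 * (4*4)^3 mod 37 = 27
j = 27 * 8^(-1) mod 37 = 8

j = 8 (mod 37)


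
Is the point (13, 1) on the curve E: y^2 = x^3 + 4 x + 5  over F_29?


Check whether y^2 = x^3 + 4 x + 5 (mod 29) for (x, y) = (13, 1).
LHS: y^2 = 1^2 mod 29 = 1
RHS: x^3 + 4 x + 5 = 13^3 + 4*13 + 5 mod 29 = 21
LHS != RHS

No, not on the curve


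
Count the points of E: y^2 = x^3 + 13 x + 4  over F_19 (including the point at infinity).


For each x in F_19, count y with y^2 = x^3 + 13 x + 4 mod 19:
  x = 0: RHS = 4, y in [2, 17]  -> 2 point(s)
  x = 2: RHS = 0, y in [0]  -> 1 point(s)
  x = 4: RHS = 6, y in [5, 14]  -> 2 point(s)
  x = 5: RHS = 4, y in [2, 17]  -> 2 point(s)
  x = 7: RHS = 1, y in [1, 18]  -> 2 point(s)
  x = 12: RHS = 7, y in [8, 11]  -> 2 point(s)
  x = 14: RHS = 4, y in [2, 17]  -> 2 point(s)
  x = 18: RHS = 9, y in [3, 16]  -> 2 point(s)
Affine points: 15. Add the point at infinity: total = 16.

#E(F_19) = 16


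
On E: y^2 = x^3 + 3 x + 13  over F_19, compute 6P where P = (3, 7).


k = 6 = 110_2 (binary, LSB first: 011)
Double-and-add from P = (3, 7):
  bit 0 = 0: acc unchanged = O
  bit 1 = 1: acc = O + (11, 3) = (11, 3)
  bit 2 = 1: acc = (11, 3) + (13, 8) = (6, 0)

6P = (6, 0)


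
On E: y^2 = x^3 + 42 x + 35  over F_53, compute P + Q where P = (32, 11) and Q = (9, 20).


P != Q, so use the chord formula.
s = (y2 - y1) / (x2 - x1) = (9) / (30) mod 53 = 48
x3 = s^2 - x1 - x2 mod 53 = 48^2 - 32 - 9 = 37
y3 = s (x1 - x3) - y1 mod 53 = 48 * (32 - 37) - 11 = 14

P + Q = (37, 14)


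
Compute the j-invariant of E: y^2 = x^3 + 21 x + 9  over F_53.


Delta = -16(4 a^3 + 27 b^2) mod 53 = 36
-1728 * (4 a)^3 = -1728 * (4*21)^3 mod 53 = 52
j = 52 * 36^(-1) mod 53 = 25

j = 25 (mod 53)


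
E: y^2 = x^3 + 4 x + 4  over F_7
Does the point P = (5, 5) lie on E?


Check whether y^2 = x^3 + 4 x + 4 (mod 7) for (x, y) = (5, 5).
LHS: y^2 = 5^2 mod 7 = 4
RHS: x^3 + 4 x + 4 = 5^3 + 4*5 + 4 mod 7 = 2
LHS != RHS

No, not on the curve


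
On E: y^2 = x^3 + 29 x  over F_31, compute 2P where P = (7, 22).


Doubling: s = (3 x1^2 + a) / (2 y1)
s = (3*7^2 + 29) / (2*22) mod 31 = 4
x3 = s^2 - 2 x1 mod 31 = 4^2 - 2*7 = 2
y3 = s (x1 - x3) - y1 mod 31 = 4 * (7 - 2) - 22 = 29

2P = (2, 29)


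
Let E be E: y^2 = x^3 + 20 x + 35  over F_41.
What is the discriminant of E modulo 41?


4 a^3 + 27 b^2 = 4*20^3 + 27*35^2 = 32000 + 33075 = 65075
Delta = -16 * (65075) = -1041200
Delta mod 41 = 36

Delta = 36 (mod 41)


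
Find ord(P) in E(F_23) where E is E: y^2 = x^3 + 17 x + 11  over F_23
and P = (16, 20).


Compute successive multiples of P until we hit O:
  1P = (16, 20)
  2P = (20, 5)
  3P = (14, 7)
  4P = (18, 13)
  5P = (7, 6)
  6P = (1, 11)
  7P = (22, 4)
  8P = (10, 10)
  ... (continuing to 17P)
  17P = O

ord(P) = 17


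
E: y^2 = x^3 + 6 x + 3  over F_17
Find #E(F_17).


For each x in F_17, count y with y^2 = x^3 + 6 x + 3 mod 17:
  x = 6: RHS = 0, y in [0]  -> 1 point(s)
  x = 8: RHS = 2, y in [6, 11]  -> 2 point(s)
  x = 9: RHS = 4, y in [2, 15]  -> 2 point(s)
  x = 10: RHS = 9, y in [3, 14]  -> 2 point(s)
  x = 12: RHS = 1, y in [1, 16]  -> 2 point(s)
  x = 13: RHS = 0, y in [0]  -> 1 point(s)
  x = 14: RHS = 9, y in [3, 14]  -> 2 point(s)
  x = 15: RHS = 0, y in [0]  -> 1 point(s)
  x = 16: RHS = 13, y in [8, 9]  -> 2 point(s)
Affine points: 15. Add the point at infinity: total = 16.

#E(F_17) = 16


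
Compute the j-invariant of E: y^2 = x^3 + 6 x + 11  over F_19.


Delta = -16(4 a^3 + 27 b^2) mod 19 = 5
-1728 * (4 a)^3 = -1728 * (4*6)^3 mod 19 = 11
j = 11 * 5^(-1) mod 19 = 6

j = 6 (mod 19)


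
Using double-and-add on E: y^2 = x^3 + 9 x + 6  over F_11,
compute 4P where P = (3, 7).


k = 4 = 100_2 (binary, LSB first: 001)
Double-and-add from P = (3, 7):
  bit 0 = 0: acc unchanged = O
  bit 1 = 0: acc unchanged = O
  bit 2 = 1: acc = O + (3, 4) = (3, 4)

4P = (3, 4)


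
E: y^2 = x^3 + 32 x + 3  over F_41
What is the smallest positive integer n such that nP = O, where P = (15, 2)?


Compute successive multiples of P until we hit O:
  1P = (15, 2)
  2P = (7, 18)
  3P = (23, 14)
  4P = (36, 28)
  5P = (29, 8)
  6P = (34, 25)
  7P = (13, 22)
  8P = (31, 35)
  ... (continuing to 49P)
  49P = O

ord(P) = 49


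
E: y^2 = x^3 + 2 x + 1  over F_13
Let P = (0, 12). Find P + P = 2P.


Doubling: s = (3 x1^2 + a) / (2 y1)
s = (3*0^2 + 2) / (2*12) mod 13 = 12
x3 = s^2 - 2 x1 mod 13 = 12^2 - 2*0 = 1
y3 = s (x1 - x3) - y1 mod 13 = 12 * (0 - 1) - 12 = 2

2P = (1, 2)


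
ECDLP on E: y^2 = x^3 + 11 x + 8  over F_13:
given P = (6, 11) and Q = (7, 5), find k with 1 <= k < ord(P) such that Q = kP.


Enumerate multiples of P until we hit Q = (7, 5):
  1P = (6, 11)
  2P = (11, 11)
  3P = (9, 2)
  4P = (7, 5)
Match found at i = 4.

k = 4


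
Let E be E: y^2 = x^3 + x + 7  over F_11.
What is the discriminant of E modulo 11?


4 a^3 + 27 b^2 = 4*1^3 + 27*7^2 = 4 + 1323 = 1327
Delta = -16 * (1327) = -21232
Delta mod 11 = 9

Delta = 9 (mod 11)


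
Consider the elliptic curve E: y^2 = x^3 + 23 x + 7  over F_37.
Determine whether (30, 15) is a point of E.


Check whether y^2 = x^3 + 23 x + 7 (mod 37) for (x, y) = (30, 15).
LHS: y^2 = 15^2 mod 37 = 3
RHS: x^3 + 23 x + 7 = 30^3 + 23*30 + 7 mod 37 = 21
LHS != RHS

No, not on the curve


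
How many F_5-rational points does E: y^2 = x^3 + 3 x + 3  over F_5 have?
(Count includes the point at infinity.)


For each x in F_5, count y with y^2 = x^3 + 3 x + 3 mod 5:
  x = 3: RHS = 4, y in [2, 3]  -> 2 point(s)
  x = 4: RHS = 4, y in [2, 3]  -> 2 point(s)
Affine points: 4. Add the point at infinity: total = 5.

#E(F_5) = 5


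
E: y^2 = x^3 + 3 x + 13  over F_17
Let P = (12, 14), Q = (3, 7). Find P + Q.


P != Q, so use the chord formula.
s = (y2 - y1) / (x2 - x1) = (10) / (8) mod 17 = 14
x3 = s^2 - x1 - x2 mod 17 = 14^2 - 12 - 3 = 11
y3 = s (x1 - x3) - y1 mod 17 = 14 * (12 - 11) - 14 = 0

P + Q = (11, 0)


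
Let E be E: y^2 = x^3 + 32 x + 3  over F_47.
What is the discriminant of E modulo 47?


4 a^3 + 27 b^2 = 4*32^3 + 27*3^2 = 131072 + 243 = 131315
Delta = -16 * (131315) = -2101040
Delta mod 47 = 1

Delta = 1 (mod 47)


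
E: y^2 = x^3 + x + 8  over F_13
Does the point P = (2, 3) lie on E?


Check whether y^2 = x^3 + 1 x + 8 (mod 13) for (x, y) = (2, 3).
LHS: y^2 = 3^2 mod 13 = 9
RHS: x^3 + 1 x + 8 = 2^3 + 1*2 + 8 mod 13 = 5
LHS != RHS

No, not on the curve


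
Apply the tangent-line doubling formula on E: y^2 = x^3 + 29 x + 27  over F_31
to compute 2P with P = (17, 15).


Doubling: s = (3 x1^2 + a) / (2 y1)
s = (3*17^2 + 29) / (2*15) mod 31 = 3
x3 = s^2 - 2 x1 mod 31 = 3^2 - 2*17 = 6
y3 = s (x1 - x3) - y1 mod 31 = 3 * (17 - 6) - 15 = 18

2P = (6, 18)


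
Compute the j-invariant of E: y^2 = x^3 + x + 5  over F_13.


Delta = -16(4 a^3 + 27 b^2) mod 13 = 4
-1728 * (4 a)^3 = -1728 * (4*1)^3 mod 13 = 12
j = 12 * 4^(-1) mod 13 = 3

j = 3 (mod 13)


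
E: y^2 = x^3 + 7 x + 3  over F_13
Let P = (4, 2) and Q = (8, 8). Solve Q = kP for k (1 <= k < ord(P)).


Enumerate multiples of P until we hit Q = (8, 8):
  1P = (4, 2)
  2P = (8, 8)
Match found at i = 2.

k = 2


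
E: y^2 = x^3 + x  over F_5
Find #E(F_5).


For each x in F_5, count y with y^2 = x^3 + 1 x + 0 mod 5:
  x = 0: RHS = 0, y in [0]  -> 1 point(s)
  x = 2: RHS = 0, y in [0]  -> 1 point(s)
  x = 3: RHS = 0, y in [0]  -> 1 point(s)
Affine points: 3. Add the point at infinity: total = 4.

#E(F_5) = 4


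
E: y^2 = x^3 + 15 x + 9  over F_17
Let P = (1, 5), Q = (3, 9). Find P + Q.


P != Q, so use the chord formula.
s = (y2 - y1) / (x2 - x1) = (4) / (2) mod 17 = 2
x3 = s^2 - x1 - x2 mod 17 = 2^2 - 1 - 3 = 0
y3 = s (x1 - x3) - y1 mod 17 = 2 * (1 - 0) - 5 = 14

P + Q = (0, 14)


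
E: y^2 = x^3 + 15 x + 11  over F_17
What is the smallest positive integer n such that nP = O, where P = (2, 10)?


Compute successive multiples of P until we hit O:
  1P = (2, 10)
  2P = (9, 12)
  3P = (4, 4)
  4P = (3, 10)
  5P = (12, 7)
  6P = (7, 0)
  7P = (12, 10)
  8P = (3, 7)
  ... (continuing to 12P)
  12P = O

ord(P) = 12


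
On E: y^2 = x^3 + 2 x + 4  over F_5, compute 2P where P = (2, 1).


k = 2 = 10_2 (binary, LSB first: 01)
Double-and-add from P = (2, 1):
  bit 0 = 0: acc unchanged = O
  bit 1 = 1: acc = O + (0, 3) = (0, 3)

2P = (0, 3)


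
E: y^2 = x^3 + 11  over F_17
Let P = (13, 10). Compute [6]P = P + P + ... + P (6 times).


k = 6 = 110_2 (binary, LSB first: 011)
Double-and-add from P = (13, 10):
  bit 0 = 0: acc unchanged = O
  bit 1 = 1: acc = O + (9, 3) = (9, 3)
  bit 2 = 1: acc = (9, 3) + (3, 2) = (14, 16)

6P = (14, 16)


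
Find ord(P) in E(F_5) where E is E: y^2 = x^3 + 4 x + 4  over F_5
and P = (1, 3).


Compute successive multiples of P until we hit O:
  1P = (1, 3)
  2P = (2, 0)
  3P = (1, 2)
  4P = O

ord(P) = 4


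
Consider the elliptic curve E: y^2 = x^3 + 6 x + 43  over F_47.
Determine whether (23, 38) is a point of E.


Check whether y^2 = x^3 + 6 x + 43 (mod 47) for (x, y) = (23, 38).
LHS: y^2 = 38^2 mod 47 = 34
RHS: x^3 + 6 x + 43 = 23^3 + 6*23 + 43 mod 47 = 34
LHS = RHS

Yes, on the curve


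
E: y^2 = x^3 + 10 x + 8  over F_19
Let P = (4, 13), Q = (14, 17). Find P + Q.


P != Q, so use the chord formula.
s = (y2 - y1) / (x2 - x1) = (4) / (10) mod 19 = 8
x3 = s^2 - x1 - x2 mod 19 = 8^2 - 4 - 14 = 8
y3 = s (x1 - x3) - y1 mod 19 = 8 * (4 - 8) - 13 = 12

P + Q = (8, 12)


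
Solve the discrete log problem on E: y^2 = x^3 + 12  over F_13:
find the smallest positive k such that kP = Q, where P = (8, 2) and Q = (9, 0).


Enumerate multiples of P until we hit Q = (9, 0):
  1P = (8, 2)
  2P = (0, 5)
  3P = (9, 0)
Match found at i = 3.

k = 3


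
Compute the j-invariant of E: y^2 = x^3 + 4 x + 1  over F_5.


Delta = -16(4 a^3 + 27 b^2) mod 5 = 2
-1728 * (4 a)^3 = -1728 * (4*4)^3 mod 5 = 2
j = 2 * 2^(-1) mod 5 = 1

j = 1 (mod 5)


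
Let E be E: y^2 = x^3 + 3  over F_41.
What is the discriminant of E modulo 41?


4 a^3 + 27 b^2 = 4*0^3 + 27*3^2 = 0 + 243 = 243
Delta = -16 * (243) = -3888
Delta mod 41 = 7

Delta = 7 (mod 41)


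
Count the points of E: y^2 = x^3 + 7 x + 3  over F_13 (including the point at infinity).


For each x in F_13, count y with y^2 = x^3 + 7 x + 3 mod 13:
  x = 0: RHS = 3, y in [4, 9]  -> 2 point(s)
  x = 2: RHS = 12, y in [5, 8]  -> 2 point(s)
  x = 3: RHS = 12, y in [5, 8]  -> 2 point(s)
  x = 4: RHS = 4, y in [2, 11]  -> 2 point(s)
  x = 6: RHS = 1, y in [1, 12]  -> 2 point(s)
  x = 8: RHS = 12, y in [5, 8]  -> 2 point(s)
Affine points: 12. Add the point at infinity: total = 13.

#E(F_13) = 13


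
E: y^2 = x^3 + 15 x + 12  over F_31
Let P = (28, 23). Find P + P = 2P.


Doubling: s = (3 x1^2 + a) / (2 y1)
s = (3*28^2 + 15) / (2*23) mod 31 = 9
x3 = s^2 - 2 x1 mod 31 = 9^2 - 2*28 = 25
y3 = s (x1 - x3) - y1 mod 31 = 9 * (28 - 25) - 23 = 4

2P = (25, 4)


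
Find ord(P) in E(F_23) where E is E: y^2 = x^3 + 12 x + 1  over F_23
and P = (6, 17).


Compute successive multiples of P until we hit O:
  1P = (6, 17)
  2P = (19, 21)
  3P = (0, 22)
  4P = (3, 15)
  5P = (17, 14)
  6P = (13, 10)
  7P = (5, 5)
  8P = (18, 0)
  ... (continuing to 16P)
  16P = O

ord(P) = 16


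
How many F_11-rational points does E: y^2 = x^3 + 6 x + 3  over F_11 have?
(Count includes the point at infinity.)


For each x in F_11, count y with y^2 = x^3 + 6 x + 3 mod 11:
  x = 0: RHS = 3, y in [5, 6]  -> 2 point(s)
  x = 2: RHS = 1, y in [1, 10]  -> 2 point(s)
  x = 3: RHS = 4, y in [2, 9]  -> 2 point(s)
  x = 4: RHS = 3, y in [5, 6]  -> 2 point(s)
  x = 5: RHS = 4, y in [2, 9]  -> 2 point(s)
  x = 7: RHS = 3, y in [5, 6]  -> 2 point(s)
  x = 9: RHS = 5, y in [4, 7]  -> 2 point(s)
Affine points: 14. Add the point at infinity: total = 15.

#E(F_11) = 15


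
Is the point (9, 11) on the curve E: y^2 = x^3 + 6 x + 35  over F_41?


Check whether y^2 = x^3 + 6 x + 35 (mod 41) for (x, y) = (9, 11).
LHS: y^2 = 11^2 mod 41 = 39
RHS: x^3 + 6 x + 35 = 9^3 + 6*9 + 35 mod 41 = 39
LHS = RHS

Yes, on the curve


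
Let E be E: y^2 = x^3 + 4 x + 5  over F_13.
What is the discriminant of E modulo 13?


4 a^3 + 27 b^2 = 4*4^3 + 27*5^2 = 256 + 675 = 931
Delta = -16 * (931) = -14896
Delta mod 13 = 2

Delta = 2 (mod 13)


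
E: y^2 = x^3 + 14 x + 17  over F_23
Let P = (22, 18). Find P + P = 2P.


Doubling: s = (3 x1^2 + a) / (2 y1)
s = (3*22^2 + 14) / (2*18) mod 23 = 19
x3 = s^2 - 2 x1 mod 23 = 19^2 - 2*22 = 18
y3 = s (x1 - x3) - y1 mod 23 = 19 * (22 - 18) - 18 = 12

2P = (18, 12)


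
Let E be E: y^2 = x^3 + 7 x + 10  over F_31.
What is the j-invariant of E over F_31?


Delta = -16(4 a^3 + 27 b^2) mod 31 = 10
-1728 * (4 a)^3 = -1728 * (4*7)^3 mod 31 = 1
j = 1 * 10^(-1) mod 31 = 28

j = 28 (mod 31)


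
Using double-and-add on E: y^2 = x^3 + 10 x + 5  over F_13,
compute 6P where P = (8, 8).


k = 6 = 110_2 (binary, LSB first: 011)
Double-and-add from P = (8, 8):
  bit 0 = 0: acc unchanged = O
  bit 1 = 1: acc = O + (1, 4) = (1, 4)
  bit 2 = 1: acc = (1, 4) + (11, 9) = (11, 4)

6P = (11, 4)


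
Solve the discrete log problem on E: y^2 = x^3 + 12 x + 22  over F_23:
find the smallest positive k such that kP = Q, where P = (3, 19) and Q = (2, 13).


Enumerate multiples of P until we hit Q = (2, 13):
  1P = (3, 19)
  2P = (21, 17)
  3P = (1, 14)
  4P = (8, 3)
  5P = (2, 10)
  6P = (7, 14)
  7P = (16, 3)
  8P = (13, 11)
  9P = (15, 9)
  10P = (14, 17)
  11P = (22, 20)
  12P = (11, 6)
  13P = (12, 10)
  14P = (9, 10)
  15P = (19, 5)
  16P = (5, 0)
  17P = (19, 18)
  18P = (9, 13)
  19P = (12, 13)
  20P = (11, 17)
  21P = (22, 3)
  22P = (14, 6)
  23P = (15, 14)
  24P = (13, 12)
  25P = (16, 20)
  26P = (7, 9)
  27P = (2, 13)
Match found at i = 27.

k = 27


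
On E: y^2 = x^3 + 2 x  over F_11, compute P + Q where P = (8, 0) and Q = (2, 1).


P != Q, so use the chord formula.
s = (y2 - y1) / (x2 - x1) = (1) / (5) mod 11 = 9
x3 = s^2 - x1 - x2 mod 11 = 9^2 - 8 - 2 = 5
y3 = s (x1 - x3) - y1 mod 11 = 9 * (8 - 5) - 0 = 5

P + Q = (5, 5)


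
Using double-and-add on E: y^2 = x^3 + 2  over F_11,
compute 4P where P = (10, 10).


k = 4 = 100_2 (binary, LSB first: 001)
Double-and-add from P = (10, 10):
  bit 0 = 0: acc unchanged = O
  bit 1 = 0: acc unchanged = O
  bit 2 = 1: acc = O + (9, 7) = (9, 7)

4P = (9, 7)


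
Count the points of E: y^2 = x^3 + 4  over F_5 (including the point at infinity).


For each x in F_5, count y with y^2 = x^3 + 0 x + 4 mod 5:
  x = 0: RHS = 4, y in [2, 3]  -> 2 point(s)
  x = 1: RHS = 0, y in [0]  -> 1 point(s)
  x = 3: RHS = 1, y in [1, 4]  -> 2 point(s)
Affine points: 5. Add the point at infinity: total = 6.

#E(F_5) = 6


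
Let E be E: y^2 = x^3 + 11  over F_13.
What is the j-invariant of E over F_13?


Delta = -16(4 a^3 + 27 b^2) mod 13 = 1
-1728 * (4 a)^3 = -1728 * (4*0)^3 mod 13 = 0
j = 0 * 1^(-1) mod 13 = 0

j = 0 (mod 13)


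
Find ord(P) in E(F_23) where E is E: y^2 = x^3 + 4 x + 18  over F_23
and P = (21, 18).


Compute successive multiples of P until we hit O:
  1P = (21, 18)
  2P = (13, 6)
  3P = (20, 18)
  4P = (5, 5)
  5P = (15, 7)
  6P = (14, 14)
  7P = (1, 0)
  8P = (14, 9)
  ... (continuing to 14P)
  14P = O

ord(P) = 14


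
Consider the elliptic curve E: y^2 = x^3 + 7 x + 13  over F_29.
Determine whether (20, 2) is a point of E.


Check whether y^2 = x^3 + 7 x + 13 (mod 29) for (x, y) = (20, 2).
LHS: y^2 = 2^2 mod 29 = 4
RHS: x^3 + 7 x + 13 = 20^3 + 7*20 + 13 mod 29 = 4
LHS = RHS

Yes, on the curve


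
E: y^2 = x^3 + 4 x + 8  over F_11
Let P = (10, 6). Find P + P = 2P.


Doubling: s = (3 x1^2 + a) / (2 y1)
s = (3*10^2 + 4) / (2*6) mod 11 = 7
x3 = s^2 - 2 x1 mod 11 = 7^2 - 2*10 = 7
y3 = s (x1 - x3) - y1 mod 11 = 7 * (10 - 7) - 6 = 4

2P = (7, 4)


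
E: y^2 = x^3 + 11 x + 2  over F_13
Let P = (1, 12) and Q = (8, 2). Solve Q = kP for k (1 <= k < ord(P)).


Enumerate multiples of P until we hit Q = (8, 2):
  1P = (1, 12)
  2P = (8, 11)
  3P = (8, 2)
Match found at i = 3.

k = 3


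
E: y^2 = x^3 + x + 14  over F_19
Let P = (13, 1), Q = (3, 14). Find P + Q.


P != Q, so use the chord formula.
s = (y2 - y1) / (x2 - x1) = (13) / (9) mod 19 = 12
x3 = s^2 - x1 - x2 mod 19 = 12^2 - 13 - 3 = 14
y3 = s (x1 - x3) - y1 mod 19 = 12 * (13 - 14) - 1 = 6

P + Q = (14, 6)


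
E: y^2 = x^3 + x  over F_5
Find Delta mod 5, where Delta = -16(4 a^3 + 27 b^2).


4 a^3 + 27 b^2 = 4*1^3 + 27*0^2 = 4 + 0 = 4
Delta = -16 * (4) = -64
Delta mod 5 = 1

Delta = 1 (mod 5)


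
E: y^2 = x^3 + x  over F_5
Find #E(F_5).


For each x in F_5, count y with y^2 = x^3 + 1 x + 0 mod 5:
  x = 0: RHS = 0, y in [0]  -> 1 point(s)
  x = 2: RHS = 0, y in [0]  -> 1 point(s)
  x = 3: RHS = 0, y in [0]  -> 1 point(s)
Affine points: 3. Add the point at infinity: total = 4.

#E(F_5) = 4


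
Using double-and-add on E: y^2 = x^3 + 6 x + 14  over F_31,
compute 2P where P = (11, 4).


k = 2 = 10_2 (binary, LSB first: 01)
Double-and-add from P = (11, 4):
  bit 0 = 0: acc unchanged = O
  bit 1 = 1: acc = O + (29, 26) = (29, 26)

2P = (29, 26)


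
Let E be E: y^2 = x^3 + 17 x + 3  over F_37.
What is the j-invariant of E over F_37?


Delta = -16(4 a^3 + 27 b^2) mod 37 = 28
-1728 * (4 a)^3 = -1728 * (4*17)^3 mod 37 = 29
j = 29 * 28^(-1) mod 37 = 5

j = 5 (mod 37)


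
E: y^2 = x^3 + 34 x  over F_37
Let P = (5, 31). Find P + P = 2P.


Doubling: s = (3 x1^2 + a) / (2 y1)
s = (3*5^2 + 34) / (2*31) mod 37 = 31
x3 = s^2 - 2 x1 mod 37 = 31^2 - 2*5 = 26
y3 = s (x1 - x3) - y1 mod 37 = 31 * (5 - 26) - 31 = 21

2P = (26, 21)


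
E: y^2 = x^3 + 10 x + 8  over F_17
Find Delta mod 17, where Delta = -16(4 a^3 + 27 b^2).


4 a^3 + 27 b^2 = 4*10^3 + 27*8^2 = 4000 + 1728 = 5728
Delta = -16 * (5728) = -91648
Delta mod 17 = 16

Delta = 16 (mod 17)


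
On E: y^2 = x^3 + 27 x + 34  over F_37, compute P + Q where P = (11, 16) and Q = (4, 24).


P != Q, so use the chord formula.
s = (y2 - y1) / (x2 - x1) = (8) / (30) mod 37 = 20
x3 = s^2 - x1 - x2 mod 37 = 20^2 - 11 - 4 = 15
y3 = s (x1 - x3) - y1 mod 37 = 20 * (11 - 15) - 16 = 15

P + Q = (15, 15)


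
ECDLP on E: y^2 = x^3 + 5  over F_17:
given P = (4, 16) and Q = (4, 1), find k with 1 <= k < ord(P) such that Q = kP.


Enumerate multiples of P until we hit Q = (4, 1):
  1P = (4, 16)
  2P = (7, 5)
  3P = (10, 6)
  4P = (2, 9)
  5P = (2, 8)
  6P = (10, 11)
  7P = (7, 12)
  8P = (4, 1)
Match found at i = 8.

k = 8


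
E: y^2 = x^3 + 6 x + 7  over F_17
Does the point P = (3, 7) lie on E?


Check whether y^2 = x^3 + 6 x + 7 (mod 17) for (x, y) = (3, 7).
LHS: y^2 = 7^2 mod 17 = 15
RHS: x^3 + 6 x + 7 = 3^3 + 6*3 + 7 mod 17 = 1
LHS != RHS

No, not on the curve


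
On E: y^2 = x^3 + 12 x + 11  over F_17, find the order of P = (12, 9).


Compute successive multiples of P until we hit O:
  1P = (12, 9)
  2P = (14, 4)
  3P = (10, 3)
  4P = (4, 15)
  5P = (9, 10)
  6P = (15, 9)
  7P = (7, 8)
  8P = (13, 1)
  ... (continuing to 23P)
  23P = O

ord(P) = 23


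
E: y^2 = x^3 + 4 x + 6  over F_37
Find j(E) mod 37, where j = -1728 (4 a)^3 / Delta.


Delta = -16(4 a^3 + 27 b^2) mod 37 = 36
-1728 * (4 a)^3 = -1728 * (4*4)^3 mod 37 = 27
j = 27 * 36^(-1) mod 37 = 10

j = 10 (mod 37)


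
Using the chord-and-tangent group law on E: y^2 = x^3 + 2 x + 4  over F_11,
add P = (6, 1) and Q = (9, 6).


P != Q, so use the chord formula.
s = (y2 - y1) / (x2 - x1) = (5) / (3) mod 11 = 9
x3 = s^2 - x1 - x2 mod 11 = 9^2 - 6 - 9 = 0
y3 = s (x1 - x3) - y1 mod 11 = 9 * (6 - 0) - 1 = 9

P + Q = (0, 9)


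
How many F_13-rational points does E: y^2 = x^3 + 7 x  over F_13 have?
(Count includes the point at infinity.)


For each x in F_13, count y with y^2 = x^3 + 7 x + 0 mod 13:
  x = 0: RHS = 0, y in [0]  -> 1 point(s)
  x = 2: RHS = 9, y in [3, 10]  -> 2 point(s)
  x = 3: RHS = 9, y in [3, 10]  -> 2 point(s)
  x = 4: RHS = 1, y in [1, 12]  -> 2 point(s)
  x = 5: RHS = 4, y in [2, 11]  -> 2 point(s)
  x = 8: RHS = 9, y in [3, 10]  -> 2 point(s)
  x = 9: RHS = 12, y in [5, 8]  -> 2 point(s)
  x = 10: RHS = 4, y in [2, 11]  -> 2 point(s)
  x = 11: RHS = 4, y in [2, 11]  -> 2 point(s)
Affine points: 17. Add the point at infinity: total = 18.

#E(F_13) = 18


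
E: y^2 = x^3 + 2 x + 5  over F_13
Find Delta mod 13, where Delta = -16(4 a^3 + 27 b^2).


4 a^3 + 27 b^2 = 4*2^3 + 27*5^2 = 32 + 675 = 707
Delta = -16 * (707) = -11312
Delta mod 13 = 11

Delta = 11 (mod 13)


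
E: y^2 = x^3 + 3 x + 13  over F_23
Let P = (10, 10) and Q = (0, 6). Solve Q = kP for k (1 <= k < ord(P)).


Enumerate multiples of P until we hit Q = (0, 6):
  1P = (10, 10)
  2P = (15, 12)
  3P = (0, 17)
  4P = (22, 3)
  5P = (3, 7)
  6P = (13, 15)
  7P = (13, 8)
  8P = (3, 16)
  9P = (22, 20)
  10P = (0, 6)
Match found at i = 10.

k = 10


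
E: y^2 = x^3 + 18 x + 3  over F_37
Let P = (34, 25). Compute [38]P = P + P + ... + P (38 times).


k = 38 = 100110_2 (binary, LSB first: 011001)
Double-and-add from P = (34, 25):
  bit 0 = 0: acc unchanged = O
  bit 1 = 1: acc = O + (2, 26) = (2, 26)
  bit 2 = 1: acc = (2, 26) + (0, 15) = (19, 10)
  bit 3 = 0: acc unchanged = (19, 10)
  bit 4 = 0: acc unchanged = (19, 10)
  bit 5 = 1: acc = (19, 10) + (7, 19) = (0, 22)

38P = (0, 22)
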